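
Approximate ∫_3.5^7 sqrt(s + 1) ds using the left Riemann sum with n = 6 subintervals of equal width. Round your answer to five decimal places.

Δs = (7 − 3.5)/6 = 7/12.
Left endpoints: 3.5, 49/12, 14/3, 5.25, 35/6, 77/12.
f(3.5) ≈ 2.12132, f(49/12) ≈ 2.25462, f(14/3) ≈ 2.38048, f(5.25) ≈ 2.50000, f(35/6) ≈ 2.61406, f(77/12) ≈ 2.72336.
Sum = Δs · [f(3.5) + f(49/12) + f(14/3) + ...].
Sum ≈ 8.51307.

8.51307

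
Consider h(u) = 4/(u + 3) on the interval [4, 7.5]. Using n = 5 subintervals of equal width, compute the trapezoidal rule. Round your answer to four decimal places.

1.6237

Δu = (7.5 − 4)/5 = 0.7.
h(4) = 4/7, h(4.7) = 40/77, h(5.4) = 10/21, h(6.1) = 40/91, h(6.8) = 20/49, h(7.5) = 8/21.
T_5 = (Δu/2)·[h(u_0) + 2h(u_1) + ... + 2h(u_{4}) + h(u_5)].
Sum ≈ 1.6237.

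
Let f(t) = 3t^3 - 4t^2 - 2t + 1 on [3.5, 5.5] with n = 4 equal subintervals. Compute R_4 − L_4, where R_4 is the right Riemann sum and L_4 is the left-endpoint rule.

147.25

R_4 = 469.75.
L_4 = 322.5.
R_4 − L_4 = 147.25.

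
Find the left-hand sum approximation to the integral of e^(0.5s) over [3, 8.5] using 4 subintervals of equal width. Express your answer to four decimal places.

91.2604

Δs = (8.5 − 3)/4 = 1.375.
Left endpoints: 3, 4.375, 5.75, 7.125.
f(3) ≈ 4.4817, f(4.375) ≈ 8.9129, f(5.75) ≈ 17.7254, f(7.125) ≈ 35.2512.
Sum = Δs · [f(3) + f(4.375) + f(5.75) + f(7.125)].
Sum ≈ 91.2604.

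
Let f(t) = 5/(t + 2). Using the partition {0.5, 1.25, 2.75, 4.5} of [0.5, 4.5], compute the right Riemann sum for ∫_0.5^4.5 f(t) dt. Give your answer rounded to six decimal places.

4.078947

Subinterval widths: 0.75, 1.5, 1.75.
Right endpoints: 1.25, 2.75, 4.5.
f(1.25) = 20/13, f(2.75) = 20/19, f(4.5) = 10/13.
Sum = Σ Δt_i · f(t_i).
Sum ≈ 4.078947.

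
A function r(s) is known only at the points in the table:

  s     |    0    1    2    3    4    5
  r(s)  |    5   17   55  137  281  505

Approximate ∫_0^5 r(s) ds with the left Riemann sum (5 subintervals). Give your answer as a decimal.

Δs = 1.
Sum = 1·[5 + 17 + 55 + 137 + 281] = 495.

495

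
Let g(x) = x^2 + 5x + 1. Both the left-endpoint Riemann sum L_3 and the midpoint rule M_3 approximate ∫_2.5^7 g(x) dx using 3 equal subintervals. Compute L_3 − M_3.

-46.40625

L_3 = 173.25.
M_3 = 219.65625.
L_3 − M_3 = -46.40625.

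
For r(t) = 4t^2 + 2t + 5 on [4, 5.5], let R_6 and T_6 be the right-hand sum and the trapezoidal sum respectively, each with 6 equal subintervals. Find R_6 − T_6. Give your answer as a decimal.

R_6 = 165.8125.
T_6 = 158.3125.
R_6 − T_6 = 7.5.

7.5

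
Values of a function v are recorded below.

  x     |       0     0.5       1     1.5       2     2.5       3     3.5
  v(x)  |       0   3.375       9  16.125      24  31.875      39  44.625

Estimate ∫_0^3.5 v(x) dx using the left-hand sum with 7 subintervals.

Δx = 0.5.
Sum = 0.5·[0 + 3.375 + 9 + 16.125 + 24 + 31.875 + 39] = 61.6875.

61.6875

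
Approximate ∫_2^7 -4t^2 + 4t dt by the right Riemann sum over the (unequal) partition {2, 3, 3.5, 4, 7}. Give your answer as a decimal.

-569.5

Subinterval widths: 1, 0.5, 0.5, 3.
Right endpoints: 3, 3.5, 4, 7.
f(3) = -24, f(3.5) = -35, f(4) = -48, f(7) = -168.
Sum = Σ Δt_i · f(t_i).
Sum = -569.5.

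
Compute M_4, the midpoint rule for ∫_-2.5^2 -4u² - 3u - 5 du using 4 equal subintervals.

Δu = (2 − (-2.5))/4 = 1.125.
Midpoints: -1.9375, -0.8125, 0.3125, 1.4375.
f(-1.9375) = -14.203125, f(-0.8125) = -5.203125, f(0.3125) = -6.328125, f(1.4375) = -17.578125.
Sum = Δu · [f(-1.9375) + f(-0.8125) + f(0.3125) + f(1.4375)].
Sum = -48.7265625.

-48.7265625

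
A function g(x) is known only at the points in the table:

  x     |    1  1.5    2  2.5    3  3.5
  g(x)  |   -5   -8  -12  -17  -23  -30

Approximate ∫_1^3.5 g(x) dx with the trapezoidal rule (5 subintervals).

-38.75

Δx = 0.5.
T_5 = (0.5/2)·[(-5) + 2·(-8) + 2·(-12) + 2·(-17) + 2·(-23) + (-30)] = -38.75.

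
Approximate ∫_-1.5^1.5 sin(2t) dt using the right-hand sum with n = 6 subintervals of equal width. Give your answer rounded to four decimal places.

Δt = (1.5 − (-1.5))/6 = 0.5.
Right endpoints: -1, -0.5, 0, 0.5, 1, 1.5.
f(-1) ≈ -0.9093, f(-0.5) ≈ -0.8415, f(0) ≈ 0.0000, f(0.5) ≈ 0.8415, f(1) ≈ 0.9093, f(1.5) ≈ 0.1411.
Sum = Δt · [f(-1) + f(-0.5) + f(0) + ...].
Sum ≈ 0.0706.

0.0706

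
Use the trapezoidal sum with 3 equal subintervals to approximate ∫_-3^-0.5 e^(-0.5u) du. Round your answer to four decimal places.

6.4876

Δu = (-0.5 − (-3))/3 = 5/6.
f(-3) ≈ 4.4817, f(-13/6) ≈ 2.9545, f(-4/3) ≈ 1.9477, f(-0.5) ≈ 1.2840.
T_3 = (Δu/2)·[f(u_0) + 2f(u_1) + 2f(u_2) + f(u_3)].
Sum ≈ 6.4876.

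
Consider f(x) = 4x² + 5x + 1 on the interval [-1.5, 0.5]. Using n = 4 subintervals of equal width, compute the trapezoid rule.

2

Δx = (0.5 − (-1.5))/4 = 0.5.
f(-1.5) = 2.5, f(-1) = 0, f(-0.5) = -0.5, f(0) = 1, f(0.5) = 4.5.
T_4 = (Δx/2)·[f(x_0) + 2f(x_1) + 2f(x_2) + 2f(x_3) + f(x_4)].
Sum = 2.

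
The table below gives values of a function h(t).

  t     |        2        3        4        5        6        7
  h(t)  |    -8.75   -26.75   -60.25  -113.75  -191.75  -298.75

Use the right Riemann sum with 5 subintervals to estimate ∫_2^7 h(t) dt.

Δt = 1.
Sum = 1·[(-26.75) + (-60.25) + (-113.75) + (-191.75) + (-298.75)] = -691.25.

-691.25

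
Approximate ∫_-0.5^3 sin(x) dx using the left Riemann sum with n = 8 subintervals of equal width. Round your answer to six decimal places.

1.701946

Δx = (3 − (-0.5))/8 = 0.4375.
Left endpoints: -0.5, -0.0625, 0.375, 0.8125, 1.25, 1.6875, 2.125, 2.5625.
f(-0.5) ≈ -0.479426, f(-0.0625) ≈ -0.062459, f(0.375) ≈ 0.366273, f(0.8125) ≈ 0.726009, f(1.25) ≈ 0.948985, f(1.6875) ≈ 0.993198, f(2.125) ≈ 0.850320, f(2.5625) ≈ 0.547265.
Sum = Δx · [f(-0.5) + f(-0.0625) + f(0.375) + ...].
Sum ≈ 1.701946.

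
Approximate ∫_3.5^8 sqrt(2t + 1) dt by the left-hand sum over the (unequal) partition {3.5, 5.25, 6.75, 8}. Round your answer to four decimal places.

Subinterval widths: 1.75, 1.5, 1.25.
Left endpoints: 3.5, 5.25, 6.75.
f(3.5) ≈ 2.8284, f(5.25) ≈ 3.3912, f(6.75) ≈ 3.8079.
Sum = Σ Δt_i · f(t_i).
Sum ≈ 14.7964.

14.7964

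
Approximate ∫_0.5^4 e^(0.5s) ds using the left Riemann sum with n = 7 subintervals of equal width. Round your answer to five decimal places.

Δs = (4 − 0.5)/7 = 0.5.
Left endpoints: 0.5, 1, 1.5, 2, 2.5, 3, 3.5.
f(0.5) ≈ 1.28403, f(1) ≈ 1.64872, f(1.5) ≈ 2.11700, f(2) ≈ 2.71828, f(2.5) ≈ 3.49034, f(3) ≈ 4.48169, f(3.5) ≈ 5.75460.
Sum = Δs · [f(0.5) + f(1) + f(1.5) + ...].
Sum ≈ 10.74733.

10.74733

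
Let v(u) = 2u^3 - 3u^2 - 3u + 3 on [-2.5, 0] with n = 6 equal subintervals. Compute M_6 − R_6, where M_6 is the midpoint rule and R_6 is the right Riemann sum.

M_6 ≈ -17.90148.
R_6 ≈ -10.18663.
M_6 − R_6 = -7.71484375.

-7.71484375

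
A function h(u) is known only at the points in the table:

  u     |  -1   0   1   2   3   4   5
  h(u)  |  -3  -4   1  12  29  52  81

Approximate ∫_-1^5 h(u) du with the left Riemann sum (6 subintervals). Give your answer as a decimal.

Δu = 1.
Sum = 1·[(-3) + (-4) + 1 + 12 + 29 + 52] = 87.

87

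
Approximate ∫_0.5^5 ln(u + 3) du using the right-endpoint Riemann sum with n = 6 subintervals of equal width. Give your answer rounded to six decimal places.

Δu = (5 − 0.5)/6 = 0.75.
Right endpoints: 1.25, 2, 2.75, 3.5, 4.25, 5.
f(1.25) ≈ 1.446919, f(2) ≈ 1.609438, f(2.75) ≈ 1.749200, f(3.5) ≈ 1.871802, f(4.25) ≈ 1.981001, f(5) ≈ 2.079442.
Sum = Δu · [f(1.25) + f(2) + f(2.75) + ...].
Sum ≈ 8.053351.

8.053351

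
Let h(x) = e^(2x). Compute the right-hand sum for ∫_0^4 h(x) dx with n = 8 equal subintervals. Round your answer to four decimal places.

Δx = (4 − 0)/8 = 0.5.
Right endpoints: 0.5, 1, 1.5, 2, 2.5, 3, 3.5, 4.
h(0.5) ≈ 2.7183, h(1) ≈ 7.3891, h(1.5) ≈ 20.0855, h(2) ≈ 54.5982, h(2.5) ≈ 148.4132, h(3) ≈ 403.4288, h(3.5) ≈ 1096.6332, h(4) ≈ 2980.9580.
Sum = Δx · [h(0.5) + h(1) + h(1.5) + ...].
Sum ≈ 2357.1121.

2357.1121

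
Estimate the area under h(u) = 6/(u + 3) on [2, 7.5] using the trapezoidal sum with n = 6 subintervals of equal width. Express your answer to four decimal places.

4.4646

Δu = (7.5 − 2)/6 = 11/12.
h(2) = 1.2, h(35/12) = 72/71, h(23/6) = 36/41, h(4.75) = 24/31, h(17/3) = 9/13, h(79/12) = 72/115, h(7.5) = 4/7.
T_6 = (Δu/2)·[h(u_0) + 2h(u_1) + ... + 2h(u_{5}) + h(u_6)].
Sum ≈ 4.4646.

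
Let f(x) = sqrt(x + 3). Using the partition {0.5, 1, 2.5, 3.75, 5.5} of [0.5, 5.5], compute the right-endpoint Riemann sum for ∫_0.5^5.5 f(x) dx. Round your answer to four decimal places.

12.8675

Subinterval widths: 0.5, 1.5, 1.25, 1.75.
Right endpoints: 1, 2.5, 3.75, 5.5.
f(1) ≈ 2.0000, f(2.5) ≈ 2.3452, f(3.75) ≈ 2.5981, f(5.5) ≈ 2.9155.
Sum = Σ Δx_i · f(x_i).
Sum ≈ 12.8675.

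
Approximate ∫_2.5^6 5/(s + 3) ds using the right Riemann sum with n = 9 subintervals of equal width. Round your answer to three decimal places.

Δs = (6 − 2.5)/9 = 7/18.
Right endpoints: 26/9, 59/18, 11/3, 73/18, 40/9, 29/6, 47/9, 101/18, 6.
f(26/9) = 45/53, f(59/18) = 90/113, f(11/3) = 0.75, f(73/18) = 90/127, f(40/9) = 45/67, f(29/6) = 30/47, f(47/9) = 45/74, f(101/18) = 18/31, f(6) = 5/9.
Sum = Δs · [f(26/9) + f(59/18) + f(11/3) + ...].
Sum ≈ 2.395.

2.395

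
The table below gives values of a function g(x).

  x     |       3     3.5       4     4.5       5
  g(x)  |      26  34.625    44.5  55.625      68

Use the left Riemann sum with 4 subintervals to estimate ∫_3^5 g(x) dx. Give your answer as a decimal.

80.375

Δx = 0.5.
Sum = 0.5·[26 + 34.625 + 44.5 + 55.625] = 80.375.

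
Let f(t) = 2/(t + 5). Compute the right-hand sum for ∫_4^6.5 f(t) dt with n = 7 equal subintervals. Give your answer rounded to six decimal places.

Δt = (6.5 − 4)/7 = 5/14.
Right endpoints: 61/14, 33/7, 71/14, 38/7, 81/14, 43/7, 6.5.
f(61/14) = 28/131, f(33/7) = 7/34, f(71/14) = 28/141, f(38/7) = 14/73, f(81/14) = 28/151, f(43/7) = 7/39, f(6.5) = 4/23.
Sum = Δt · [f(61/14) + f(33/7) + f(71/14) + ...].
Sum ≈ 0.481720.

0.481720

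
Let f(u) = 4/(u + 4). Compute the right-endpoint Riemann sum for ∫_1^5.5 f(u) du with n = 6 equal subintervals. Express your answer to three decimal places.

Δu = (5.5 − 1)/6 = 0.75.
Right endpoints: 1.75, 2.5, 3.25, 4, 4.75, 5.5.
f(1.75) = 16/23, f(2.5) = 8/13, f(3.25) = 16/29, f(4) = 0.5, f(4.75) = 16/35, f(5.5) = 8/19.
Sum = Δu · [f(1.75) + f(2.5) + f(3.25) + ...].
Sum ≈ 2.431.

2.431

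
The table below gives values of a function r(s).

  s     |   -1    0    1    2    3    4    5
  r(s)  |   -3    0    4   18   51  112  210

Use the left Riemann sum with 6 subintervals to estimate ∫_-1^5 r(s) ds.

Δs = 1.
Sum = 1·[(-3) + 0 + 4 + 18 + 51 + 112] = 182.

182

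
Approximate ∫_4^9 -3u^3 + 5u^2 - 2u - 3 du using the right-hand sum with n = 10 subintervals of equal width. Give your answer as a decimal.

Δu = (9 − 4)/10 = 0.5.
Right endpoints: 4.5, 5, 5.5, 6, 6.5, 7, 7.5, 8, 8.5, 9.
f(4.5) = -184.125, f(5) = -263, f(5.5) = -361.875, f(6) = -483, f(6.5) = -628.625, f(7) = -801, f(7.5) = -1002.375, f(8) = -1235, f(8.5) = -1501.125, f(9) = -1803.
Sum = Δu · [f(4.5) + f(5) + f(5.5) + ...].
Sum = -4131.5625.

-4131.5625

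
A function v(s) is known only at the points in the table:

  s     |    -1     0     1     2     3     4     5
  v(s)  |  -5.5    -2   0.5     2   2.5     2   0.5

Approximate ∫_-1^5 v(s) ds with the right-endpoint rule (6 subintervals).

Δs = 1.
Sum = 1·[(-2) + 0.5 + 2 + 2.5 + 2 + 0.5] = 5.5.

5.5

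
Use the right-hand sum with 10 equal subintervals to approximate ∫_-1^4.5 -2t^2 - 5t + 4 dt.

-106.24625

Δt = (4.5 − (-1))/10 = 0.55.
Right endpoints: -0.45, 0.1, 0.65, 1.2, 1.75, 2.3, 2.85, 3.4, 3.95, 4.5.
f(-0.45) = 5.845, f(0.1) = 3.48, f(0.65) = -0.095, f(1.2) = -4.88, f(1.75) = -10.875, f(2.3) = -18.08, f(2.85) = -26.495, f(3.4) = -36.12, f(3.95) = -46.955, f(4.5) = -59.
Sum = Δt · [f(-0.45) + f(0.1) + f(0.65) + ...].
Sum = -106.24625.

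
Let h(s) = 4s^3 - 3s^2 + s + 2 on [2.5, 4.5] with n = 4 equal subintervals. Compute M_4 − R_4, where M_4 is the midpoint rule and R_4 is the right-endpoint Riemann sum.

-70.375

M_4 = 304.875.
R_4 = 375.25.
M_4 − R_4 = -70.375.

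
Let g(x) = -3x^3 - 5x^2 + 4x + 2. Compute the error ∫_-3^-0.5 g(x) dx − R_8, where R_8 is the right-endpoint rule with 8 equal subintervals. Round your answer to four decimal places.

Exact integral: ∫_-3^-0.5 g(x) dx ≈ 3.411458.
R_8 ≈ -0.350342.
Error ≈ 3.411458 − (-0.350342) ≈ 3.7618.

3.7618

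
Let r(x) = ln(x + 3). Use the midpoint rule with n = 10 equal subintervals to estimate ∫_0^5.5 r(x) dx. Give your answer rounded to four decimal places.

9.3974

Δx = (5.5 − 0)/10 = 0.55.
Midpoints: 0.275, 0.825, 1.375, 1.925, 2.475, 3.025, 3.575, 4.125, 4.675, 5.225.
r(0.275) ≈ 1.1863, r(0.825) ≈ 1.3416, r(1.375) ≈ 1.4759, r(1.925) ≈ 1.5943, r(2.475) ≈ 1.7002, r(3.025) ≈ 1.7959, r(3.575) ≈ 1.8833, r(4.125) ≈ 1.9636, r(4.675) ≈ 2.0380, r(5.225) ≈ 2.1072.
Sum = Δx · [r(0.275) + r(0.825) + r(1.375) + ...].
Sum ≈ 9.3974.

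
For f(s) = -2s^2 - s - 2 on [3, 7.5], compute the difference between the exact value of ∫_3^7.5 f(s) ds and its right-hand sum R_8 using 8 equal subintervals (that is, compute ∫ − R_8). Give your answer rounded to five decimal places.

Exact integral: ∫_3^7.5 f(s) ds = -295.875.
R_8 ≈ -324.1933594.
Error ≈ -295.875 − (-324.1933594) ≈ 28.31836.

28.31836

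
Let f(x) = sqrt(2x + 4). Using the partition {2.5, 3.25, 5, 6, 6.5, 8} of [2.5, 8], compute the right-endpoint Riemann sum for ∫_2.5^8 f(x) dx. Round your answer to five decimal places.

21.74793

Subinterval widths: 0.75, 1.75, 1, 0.5, 1.5.
Right endpoints: 3.25, 5, 6, 6.5, 8.
f(3.25) ≈ 3.24037, f(5) ≈ 3.74166, f(6) ≈ 4.00000, f(6.5) ≈ 4.12311, f(8) ≈ 4.47214.
Sum = Σ Δx_i · f(x_i).
Sum ≈ 21.74793.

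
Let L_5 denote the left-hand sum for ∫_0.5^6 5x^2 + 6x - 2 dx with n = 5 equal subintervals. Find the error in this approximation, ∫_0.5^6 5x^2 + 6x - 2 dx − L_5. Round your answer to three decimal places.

Exact integral: ∫_0.5^6 f(x) dx ≈ 456.04167.
L_5 = 345.125.
Error ≈ 456.04167 − 345.125 ≈ 110.917.

110.917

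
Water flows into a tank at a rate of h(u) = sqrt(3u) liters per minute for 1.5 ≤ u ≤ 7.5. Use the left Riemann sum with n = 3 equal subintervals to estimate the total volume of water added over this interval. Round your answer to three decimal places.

18.847

Δu = (7.5 − 1.5)/3 = 2.
Left endpoints: 1.5, 3.5, 5.5.
h(1.5) ≈ 2.121, h(3.5) ≈ 3.240, h(5.5) ≈ 4.062.
Sum = Δu · [h(1.5) + h(3.5) + h(5.5)].
Sum ≈ 18.847.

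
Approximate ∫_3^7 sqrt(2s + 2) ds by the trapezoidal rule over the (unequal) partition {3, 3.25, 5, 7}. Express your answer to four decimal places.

Subinterval widths: 0.25, 1.75, 2.
f(3) ≈ 2.8284, f(3.25) ≈ 2.9155, f(5) ≈ 3.4641, f(7) ≈ 4.0000.
On each subinterval the trapezoid contributes (Δs_i/2)·[f(s_{i-1}) + f(s_i)].
Sum ≈ 13.7642.

13.7642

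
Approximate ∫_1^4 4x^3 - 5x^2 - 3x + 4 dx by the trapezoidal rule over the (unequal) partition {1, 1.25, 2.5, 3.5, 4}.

151.21875

Subinterval widths: 0.25, 1.25, 1, 0.5.
f(1) = 0, f(1.25) = 0.25, f(2.5) = 27.75, f(3.5) = 103.75, f(4) = 168.
On each subinterval the trapezoid contributes (Δx_i/2)·[f(x_{i-1}) + f(x_i)].
Sum = 151.21875.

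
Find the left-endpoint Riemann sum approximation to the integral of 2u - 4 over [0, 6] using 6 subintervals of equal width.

Δu = (6 − 0)/6 = 1.
Left endpoints: 0, 1, 2, 3, 4, 5.
f(0) = -4, f(1) = -2, f(2) = 0, f(3) = 2, f(4) = 4, f(5) = 6.
Sum = Δu · [f(0) + f(1) + f(2) + ...].
Sum = 6.

6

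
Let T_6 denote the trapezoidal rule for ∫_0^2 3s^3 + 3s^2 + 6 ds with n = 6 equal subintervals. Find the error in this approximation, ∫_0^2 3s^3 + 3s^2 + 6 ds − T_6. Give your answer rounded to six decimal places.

-0.444444

Exact integral: ∫_0^2 f(s) ds = 32.
T_6 ≈ 32.44444444.
Error ≈ 32 − 32.44444444 ≈ -0.444444.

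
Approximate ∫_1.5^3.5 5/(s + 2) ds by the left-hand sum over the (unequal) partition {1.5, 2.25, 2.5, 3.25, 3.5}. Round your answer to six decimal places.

Subinterval widths: 0.75, 0.25, 0.75, 0.25.
Left endpoints: 1.5, 2.25, 2.5, 3.25.
f(1.5) = 10/7, f(2.25) = 20/17, f(2.5) = 10/9, f(3.25) = 20/21.
Sum = Σ Δs_i · f(s_i).
Sum ≈ 2.436975.

2.436975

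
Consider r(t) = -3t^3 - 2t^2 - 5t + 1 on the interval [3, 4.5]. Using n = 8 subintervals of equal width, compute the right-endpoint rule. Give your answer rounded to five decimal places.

-337.33374

Δt = (4.5 − 3)/8 = 0.1875.
Right endpoints: 3.1875, 3.375, 3.5625, 3.75, 3.9375, 4.125, 4.3125, 4.5.
r(3.1875) = -542369/4096, r(3.375) = -78841/512, r(3.5625) = -728411/4096, r(3.75) = -204.078125, r(3.9375) = -953693/4096, r(4.125) = -135283/512, r(4.3125) = -1222103/4096, r(4.5) = -335.375.
Sum = Δt · [r(3.1875) + r(3.375) + r(3.5625) + ...].
Sum ≈ -337.33374.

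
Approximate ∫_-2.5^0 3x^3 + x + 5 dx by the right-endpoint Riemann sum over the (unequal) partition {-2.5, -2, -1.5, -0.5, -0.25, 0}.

Subinterval widths: 0.5, 0.5, 1, 0.25, 0.25.
Right endpoints: -2, -1.5, -0.5, -0.25, 0.
f(-2) = -21, f(-1.5) = -6.625, f(-0.5) = 4.125, f(-0.25) = 4.703125, f(0) = 5.
Sum = Σ Δx_i · f(x_i).
Sum = -7.26171875.

-7.26171875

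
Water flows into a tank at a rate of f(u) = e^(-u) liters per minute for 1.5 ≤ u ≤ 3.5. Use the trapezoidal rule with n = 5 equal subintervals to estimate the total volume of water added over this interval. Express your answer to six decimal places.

Δu = (3.5 − 1.5)/5 = 0.4.
f(1.5) ≈ 0.223130, f(1.9) ≈ 0.149569, f(2.3) ≈ 0.100259, f(2.7) ≈ 0.067206, f(3.1) ≈ 0.045049, f(3.5) ≈ 0.030197.
T_5 = (Δu/2)·[f(u_0) + 2f(u_1) + ... + 2f(u_{4}) + f(u_5)].
Sum ≈ 0.195498.

0.195498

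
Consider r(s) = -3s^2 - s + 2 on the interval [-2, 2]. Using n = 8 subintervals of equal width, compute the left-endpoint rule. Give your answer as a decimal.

-7.5

Δs = (2 − (-2))/8 = 0.5.
Left endpoints: -2, -1.5, -1, -0.5, 0, 0.5, 1, 1.5.
r(-2) = -8, r(-1.5) = -3.25, r(-1) = 0, r(-0.5) = 1.75, r(0) = 2, r(0.5) = 0.75, r(1) = -2, r(1.5) = -6.25.
Sum = Δs · [r(-2) + r(-1.5) + r(-1) + ...].
Sum = -7.5.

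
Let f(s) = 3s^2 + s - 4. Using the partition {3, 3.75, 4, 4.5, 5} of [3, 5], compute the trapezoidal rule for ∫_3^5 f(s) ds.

Subinterval widths: 0.75, 0.25, 0.5, 0.5.
f(3) = 26, f(3.75) = 41.9375, f(4) = 48, f(4.5) = 61.25, f(5) = 76.
On each subinterval the trapezoid contributes (Δs_i/2)·[f(s_{i-1}) + f(s_i)].
Sum = 98.34375.

98.34375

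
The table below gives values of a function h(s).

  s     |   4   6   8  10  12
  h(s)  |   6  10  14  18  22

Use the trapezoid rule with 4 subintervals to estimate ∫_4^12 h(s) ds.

Δs = 2.
T_4 = (2/2)·[6 + 2·10 + 2·14 + 2·18 + 22] = 112.

112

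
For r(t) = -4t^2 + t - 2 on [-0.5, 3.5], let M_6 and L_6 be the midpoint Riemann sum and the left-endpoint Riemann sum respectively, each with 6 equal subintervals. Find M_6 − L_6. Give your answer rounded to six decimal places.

M_6 ≈ -58.74074074.
L_6 ≈ -45.85185185.
M_6 − L_6 ≈ -12.888889.

-12.888889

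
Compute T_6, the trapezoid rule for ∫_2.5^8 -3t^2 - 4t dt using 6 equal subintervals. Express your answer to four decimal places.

Δt = (8 − 2.5)/6 = 11/12.
f(2.5) = -28.75, f(41/12) = -48.6875, f(13/3) = -221/3, f(5.25) = -103.6875, f(37/6) = -138.75, f(85/12) = -8585/48, f(8) = -224.
T_6 = (Δt/2)·[f(t_0) + 2f(t_1) + ... + 2f(t_{5}) + f(t_6)].
Sum ≈ -614.1858.

-614.1858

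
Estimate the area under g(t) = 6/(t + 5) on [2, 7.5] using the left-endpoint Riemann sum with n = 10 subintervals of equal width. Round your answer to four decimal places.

Δt = (7.5 − 2)/10 = 0.55.
Left endpoints: 2, 2.55, 3.1, 3.65, 4.2, 4.75, 5.3, 5.85, 6.4, 6.95.
g(2) = 6/7, g(2.55) = 120/151, g(3.1) = 20/27, g(3.65) = 120/173, g(4.2) = 15/23, g(4.75) = 8/13, g(5.3) = 60/103, g(5.85) = 120/217, g(6.4) = 10/19, g(6.95) = 120/239.
Sum = Δt · [g(2) + g(2.55) + g(3.1) + ...].
Sum ≈ 3.5847.

3.5847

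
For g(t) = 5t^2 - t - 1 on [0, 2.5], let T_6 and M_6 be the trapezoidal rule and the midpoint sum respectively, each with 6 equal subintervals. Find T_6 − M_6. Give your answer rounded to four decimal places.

0.5425

T_6 ≈ 20.778356.
M_6 ≈ 20.235822.
T_6 − M_6 ≈ 0.5425.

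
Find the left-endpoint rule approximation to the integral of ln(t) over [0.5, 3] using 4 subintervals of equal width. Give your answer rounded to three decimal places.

0.531

Δt = (3 − 0.5)/4 = 0.625.
Left endpoints: 0.5, 1.125, 1.75, 2.375.
f(0.5) ≈ -0.693, f(1.125) ≈ 0.118, f(1.75) ≈ 0.560, f(2.375) ≈ 0.865.
Sum = Δt · [f(0.5) + f(1.125) + f(1.75) + f(2.375)].
Sum ≈ 0.531.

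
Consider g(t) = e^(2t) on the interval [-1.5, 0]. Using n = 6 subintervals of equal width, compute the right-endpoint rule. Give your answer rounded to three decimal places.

0.604

Δt = (0 − (-1.5))/6 = 0.25.
Right endpoints: -1.25, -1, -0.75, -0.5, -0.25, 0.
g(-1.25) ≈ 0.082, g(-1) ≈ 0.135, g(-0.75) ≈ 0.223, g(-0.5) ≈ 0.368, g(-0.25) ≈ 0.607, g(0) ≈ 1.000.
Sum = Δt · [g(-1.25) + g(-1) + g(-0.75) + ...].
Sum ≈ 0.604.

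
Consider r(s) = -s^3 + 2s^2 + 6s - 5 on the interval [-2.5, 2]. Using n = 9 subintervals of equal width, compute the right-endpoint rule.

-7.5

Δs = (2 − (-2.5))/9 = 0.5.
Right endpoints: -2, -1.5, -1, -0.5, 0, 0.5, 1, 1.5, 2.
r(-2) = -1, r(-1.5) = -6.125, r(-1) = -8, r(-0.5) = -7.375, r(0) = -5, r(0.5) = -1.625, r(1) = 2, r(1.5) = 5.125, r(2) = 7.
Sum = Δs · [r(-2) + r(-1.5) + r(-1) + ...].
Sum = -7.5.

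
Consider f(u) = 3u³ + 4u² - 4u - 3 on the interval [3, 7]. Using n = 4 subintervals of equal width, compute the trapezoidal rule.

2102

Δu = (7 − 3)/4 = 1.
f(3) = 102, f(4) = 237, f(5) = 452, f(6) = 765, f(7) = 1194.
T_4 = (Δu/2)·[f(u_0) + 2f(u_1) + 2f(u_2) + 2f(u_3) + f(u_4)].
Sum = 2102.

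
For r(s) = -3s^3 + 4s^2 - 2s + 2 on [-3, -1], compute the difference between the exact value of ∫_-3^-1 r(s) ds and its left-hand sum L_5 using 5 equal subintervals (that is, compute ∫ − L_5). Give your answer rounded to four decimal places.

Exact integral: ∫_-3^-1 r(s) ds ≈ 106.666667.
L_5 = 130.64.
Error ≈ 106.666667 − 130.64 ≈ -23.9733.

-23.9733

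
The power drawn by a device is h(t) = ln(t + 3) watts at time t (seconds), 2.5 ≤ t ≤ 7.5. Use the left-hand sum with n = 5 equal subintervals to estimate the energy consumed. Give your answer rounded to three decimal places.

Δt = (7.5 − 2.5)/5 = 1.
Left endpoints: 2.5, 3.5, 4.5, 5.5, 6.5.
h(2.5) ≈ 1.705, h(3.5) ≈ 1.872, h(4.5) ≈ 2.015, h(5.5) ≈ 2.140, h(6.5) ≈ 2.251.
Sum = Δt · [h(2.5) + h(3.5) + h(4.5) + h(5.5) + h(6.5)].
Sum ≈ 9.983.

9.983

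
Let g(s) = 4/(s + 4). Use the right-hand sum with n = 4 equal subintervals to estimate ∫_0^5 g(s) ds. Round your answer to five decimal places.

2.92233

Δs = (5 − 0)/4 = 1.25.
Right endpoints: 1.25, 2.5, 3.75, 5.
g(1.25) = 16/21, g(2.5) = 8/13, g(3.75) = 16/31, g(5) = 4/9.
Sum = Δs · [g(1.25) + g(2.5) + g(3.75) + g(5)].
Sum ≈ 2.92233.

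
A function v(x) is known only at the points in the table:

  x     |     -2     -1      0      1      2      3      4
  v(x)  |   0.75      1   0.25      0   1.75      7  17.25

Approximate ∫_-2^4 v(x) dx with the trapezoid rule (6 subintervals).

19

Δx = 1.
T_6 = (1/2)·[0.75 + 2·1 + 2·0.25 + 2·0 + 2·1.75 + 2·7 + 17.25] = 19.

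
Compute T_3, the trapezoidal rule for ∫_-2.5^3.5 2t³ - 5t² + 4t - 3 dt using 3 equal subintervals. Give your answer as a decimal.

-56

Δt = (3.5 − (-2.5))/3 = 2.
f(-2.5) = -75.5, f(-0.5) = -6.5, f(1.5) = -1.5, f(3.5) = 35.5.
T_3 = (Δt/2)·[f(t_0) + 2f(t_1) + 2f(t_2) + f(t_3)].
Sum = -56.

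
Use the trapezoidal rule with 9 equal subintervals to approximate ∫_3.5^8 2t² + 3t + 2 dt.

399.75

Δt = (8 − 3.5)/9 = 0.5.
f(3.5) = 37, f(4) = 46, f(4.5) = 56, f(5) = 67, f(5.5) = 79, f(6) = 92, f(6.5) = 106, f(7) = 121, f(7.5) = 137, f(8) = 154.
T_9 = (Δt/2)·[f(t_0) + 2f(t_1) + ... + 2f(t_{8}) + f(t_9)].
Sum = 399.75.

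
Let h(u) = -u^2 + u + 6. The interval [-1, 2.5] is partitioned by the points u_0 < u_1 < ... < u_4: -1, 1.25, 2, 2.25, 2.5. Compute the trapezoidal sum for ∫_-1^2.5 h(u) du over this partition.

Subinterval widths: 2.25, 0.75, 0.25, 0.25.
h(-1) = 4, h(1.25) = 5.6875, h(2) = 4, h(2.25) = 3.1875, h(2.5) = 2.25.
On each subinterval the trapezoid contributes (Δu_i/2)·[h(u_{i-1}) + h(u_i)].
Sum = 16.109375.

16.109375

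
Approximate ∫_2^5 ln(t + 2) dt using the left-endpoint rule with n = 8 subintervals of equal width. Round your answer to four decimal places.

4.9700

Δt = (5 − 2)/8 = 0.375.
Left endpoints: 2, 2.375, 2.75, 3.125, 3.5, 3.875, 4.25, 4.625.
f(2) ≈ 1.3863, f(2.375) ≈ 1.4759, f(2.75) ≈ 1.5581, f(3.125) ≈ 1.6341, f(3.5) ≈ 1.7047, f(3.875) ≈ 1.7707, f(4.25) ≈ 1.8326, f(4.625) ≈ 1.8909.
Sum = Δt · [f(2) + f(2.375) + f(2.75) + ...].
Sum ≈ 4.9700.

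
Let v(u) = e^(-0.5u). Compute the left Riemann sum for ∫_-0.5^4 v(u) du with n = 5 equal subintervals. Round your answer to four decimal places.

2.8529

Δu = (4 − (-0.5))/5 = 0.9.
Left endpoints: -0.5, 0.4, 1.3, 2.2, 3.1.
v(-0.5) ≈ 1.2840, v(0.4) ≈ 0.8187, v(1.3) ≈ 0.5220, v(2.2) ≈ 0.3329, v(3.1) ≈ 0.2122.
Sum = Δu · [v(-0.5) + v(0.4) + v(1.3) + v(2.2) + v(3.1)].
Sum ≈ 2.8529.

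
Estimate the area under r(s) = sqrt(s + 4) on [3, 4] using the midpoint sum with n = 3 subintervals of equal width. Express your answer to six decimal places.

Δs = (4 − 3)/3 = 1/3.
Midpoints: 19/6, 3.5, 23/6.
r(19/6) ≈ 2.677063, r(3.5) ≈ 2.738613, r(23/6) ≈ 2.798809.
Sum = Δs · [r(19/6) + r(3.5) + r(23/6)].
Sum ≈ 2.738162.

2.738162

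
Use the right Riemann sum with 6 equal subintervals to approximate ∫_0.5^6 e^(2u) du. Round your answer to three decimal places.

Δu = (6 − 0.5)/6 = 11/12.
Right endpoints: 17/12, 7/3, 3.25, 25/6, 61/12, 6.
f(17/12) ≈ 17.002, f(7/3) ≈ 106.343, f(3.25) ≈ 665.142, f(25/6) ≈ 4160.262, f(61/12) ≈ 26021.195, f(6) ≈ 162754.791.
Sum = Δu · [f(17/12) + f(7/3) + f(3.25) + ...].
Sum ≈ 177581.007.

177581.007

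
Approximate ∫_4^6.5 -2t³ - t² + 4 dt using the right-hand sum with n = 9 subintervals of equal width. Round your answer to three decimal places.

-887.937

Δt = (6.5 − 4)/9 = 5/18.
Right endpoints: 77/18, 41/9, 29/6, 46/9, 97/18, 17/3, 107/18, 56/9, 6.5.
f(77/18) = -249115/1458, f(41/9) = -150055/729, f(29/6) = -6620/27, f(46/9) = -210800/729, f(97/18) = -492845/1458, f(17/3) = -10585/27, f(107/18) = -329105/729, f(56/9) = -376540/729, f(6.5) = -587.5.
Sum = Δt · [f(77/18) + f(41/9) + f(29/6) + ...].
Sum ≈ -887.937.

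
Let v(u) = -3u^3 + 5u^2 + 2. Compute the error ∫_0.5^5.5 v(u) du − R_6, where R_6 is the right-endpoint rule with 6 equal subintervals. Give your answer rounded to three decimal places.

Exact integral: ∫_0.5^5.5 v(u) du ≈ -399.16667.
R_6 ≈ -557.21065.
Error ≈ -399.16667 − (-557.21065) ≈ 158.044.

158.044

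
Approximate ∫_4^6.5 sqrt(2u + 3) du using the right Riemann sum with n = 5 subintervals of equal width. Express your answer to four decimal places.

9.3421

Δu = (6.5 − 4)/5 = 0.5.
Right endpoints: 4.5, 5, 5.5, 6, 6.5.
f(4.5) ≈ 3.4641, f(5) ≈ 3.6056, f(5.5) ≈ 3.7417, f(6) ≈ 3.8730, f(6.5) ≈ 4.0000.
Sum = Δu · [f(4.5) + f(5) + f(5.5) + f(6) + f(6.5)].
Sum ≈ 9.3421.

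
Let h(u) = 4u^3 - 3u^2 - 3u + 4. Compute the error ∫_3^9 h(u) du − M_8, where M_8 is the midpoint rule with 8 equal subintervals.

19.40625

Exact integral: ∫_3^9 h(u) du = 5694.
M_8 = 5674.59375.
Error = 5694 − 5674.59375 = 19.40625.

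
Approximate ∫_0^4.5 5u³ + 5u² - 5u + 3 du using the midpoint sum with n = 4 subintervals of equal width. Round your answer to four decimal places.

Δu = (4.5 − 0)/4 = 1.125.
Midpoints: 0.5625, 1.6875, 2.8125, 3.9375.
f(0.5625) = 10893/4096, f(1.6875) = 134463/4096, f(2.8125) = 572313/4096, f(3.9375) = 1499403/4096.
Sum = Δu · [f(0.5625) + f(1.6875) + f(2.8125) + f(3.9375)].
Sum ≈ 608.9370.

608.9370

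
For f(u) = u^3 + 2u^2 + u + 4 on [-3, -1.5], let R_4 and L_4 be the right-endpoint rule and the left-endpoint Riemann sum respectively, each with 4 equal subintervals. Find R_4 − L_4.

R_4 ≈ 1.403320.
L_4 ≈ -2.956055.
R_4 − L_4 = 4.359375.

4.359375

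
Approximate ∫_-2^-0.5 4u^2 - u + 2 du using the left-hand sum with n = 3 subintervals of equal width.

19.75

Δu = (-0.5 − (-2))/3 = 0.5.
Left endpoints: -2, -1.5, -1.
f(-2) = 20, f(-1.5) = 12.5, f(-1) = 7.
Sum = Δu · [f(-2) + f(-1.5) + f(-1)].
Sum = 19.75.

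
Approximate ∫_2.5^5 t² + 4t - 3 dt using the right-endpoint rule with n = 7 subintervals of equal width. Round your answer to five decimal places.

71.64541

Δt = (5 − 2.5)/7 = 5/14.
Right endpoints: 20/7, 45/14, 25/7, 55/14, 30/7, 65/14, 5.
f(20/7) = 813/49, f(45/14) = 3957/196, f(25/7) = 1178/49, f(55/14) = 5517/196, f(30/7) = 1593/49, f(65/14) = 7277/196, f(5) = 42.
Sum = Δt · [f(20/7) + f(45/14) + f(25/7) + ...].
Sum ≈ 71.64541.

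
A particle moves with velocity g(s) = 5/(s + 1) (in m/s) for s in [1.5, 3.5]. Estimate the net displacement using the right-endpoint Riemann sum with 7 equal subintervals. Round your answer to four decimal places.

Δs = (3.5 − 1.5)/7 = 2/7.
Right endpoints: 25/14, 29/14, 33/14, 37/14, 41/14, 45/14, 3.5.
g(25/14) = 70/39, g(29/14) = 70/43, g(33/14) = 70/47, g(37/14) = 70/51, g(41/14) = 14/11, g(45/14) = 70/59, g(3.5) = 10/9.
Sum = Δs · [g(25/14) + g(29/14) + g(33/14) + ...].
Sum ≈ 2.8157.

2.8157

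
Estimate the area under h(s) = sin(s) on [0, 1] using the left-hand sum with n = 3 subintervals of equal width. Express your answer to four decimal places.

0.3152

Δs = (1 − 0)/3 = 1/3.
Left endpoints: 0, 1/3, 2/3.
h(0) ≈ 0.0000, h(1/3) ≈ 0.3272, h(2/3) ≈ 0.6184.
Sum = Δs · [h(0) + h(1/3) + h(2/3)].
Sum ≈ 0.3152.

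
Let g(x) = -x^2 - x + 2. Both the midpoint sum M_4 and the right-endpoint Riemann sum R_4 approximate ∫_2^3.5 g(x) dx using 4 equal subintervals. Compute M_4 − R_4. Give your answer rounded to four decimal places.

1.8809

M_4 ≈ -12.732422.
R_4 = -14.61328125.
M_4 − R_4 ≈ 1.8809.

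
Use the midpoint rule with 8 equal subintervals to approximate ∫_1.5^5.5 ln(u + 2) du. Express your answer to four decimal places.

6.7287

Δu = (5.5 − 1.5)/8 = 0.5.
Midpoints: 1.75, 2.25, 2.75, 3.25, 3.75, 4.25, 4.75, 5.25.
f(1.75) ≈ 1.3218, f(2.25) ≈ 1.4469, f(2.75) ≈ 1.5581, f(3.25) ≈ 1.6582, f(3.75) ≈ 1.7492, f(4.25) ≈ 1.8326, f(4.75) ≈ 1.9095, f(5.25) ≈ 1.9810.
Sum = Δu · [f(1.75) + f(2.25) + f(2.75) + ...].
Sum ≈ 6.7287.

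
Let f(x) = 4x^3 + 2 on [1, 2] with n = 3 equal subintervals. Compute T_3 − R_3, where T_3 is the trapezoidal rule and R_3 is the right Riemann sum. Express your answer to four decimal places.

T_3 ≈ 17.333333.
R_3 = 22.
T_3 − R_3 ≈ -4.6667.

-4.6667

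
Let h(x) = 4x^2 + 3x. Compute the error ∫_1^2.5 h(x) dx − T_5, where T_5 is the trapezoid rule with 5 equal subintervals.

Exact integral: ∫_1^2.5 h(x) dx = 27.375.
T_5 = 27.465.
Error = 27.375 − 27.465 = -0.09.

-0.09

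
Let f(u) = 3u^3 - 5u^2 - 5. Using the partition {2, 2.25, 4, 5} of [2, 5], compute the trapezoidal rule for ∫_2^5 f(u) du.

Subinterval widths: 0.25, 1.75, 1.
f(2) = -1, f(2.25) = 3.859375, f(4) = 107, f(5) = 245.
On each subinterval the trapezoid contributes (Δu_i/2)·[f(u_{i-1}) + f(u_i)].
Sum = 273.359375.

273.359375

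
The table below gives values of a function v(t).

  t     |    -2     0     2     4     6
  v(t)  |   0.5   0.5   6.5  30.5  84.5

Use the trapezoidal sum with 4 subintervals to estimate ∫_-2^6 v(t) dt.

Δt = 2.
T_4 = (2/2)·[0.5 + 2·0.5 + 2·6.5 + 2·30.5 + 84.5] = 160.

160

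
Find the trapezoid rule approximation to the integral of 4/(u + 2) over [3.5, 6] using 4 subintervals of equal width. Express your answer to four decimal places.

Δu = (6 − 3.5)/4 = 0.625.
f(3.5) = 8/11, f(4.125) = 32/49, f(4.75) = 16/27, f(5.375) = 32/59, f(6) = 0.5.
T_4 = (Δu/2)·[f(u_0) + 2f(u_1) + 2f(u_2) + 2f(u_3) + f(u_4)].
Sum ≈ 1.5010.

1.5010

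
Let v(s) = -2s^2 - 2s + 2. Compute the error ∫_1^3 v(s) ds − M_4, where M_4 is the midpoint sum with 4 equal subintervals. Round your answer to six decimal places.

Exact integral: ∫_1^3 v(s) ds ≈ -21.33333333.
M_4 = -21.25.
Error ≈ -21.33333333 − (-21.25) ≈ -0.083333.

-0.083333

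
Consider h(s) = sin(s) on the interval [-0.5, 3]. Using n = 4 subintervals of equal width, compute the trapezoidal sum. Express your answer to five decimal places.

1.74687

Δs = (3 − (-0.5))/4 = 0.875.
h(-0.5) ≈ -0.47943, h(0.375) ≈ 0.36627, h(1.25) ≈ 0.94898, h(2.125) ≈ 0.85032, h(3) ≈ 0.14112.
T_4 = (Δs/2)·[h(s_0) + 2h(s_1) + 2h(s_2) + 2h(s_3) + h(s_4)].
Sum ≈ 1.74687.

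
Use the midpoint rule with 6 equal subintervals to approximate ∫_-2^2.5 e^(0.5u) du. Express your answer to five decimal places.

Δu = (2.5 − (-2))/6 = 0.75.
Midpoints: -1.625, -0.875, -0.125, 0.625, 1.375, 2.125.
f(-1.625) ≈ 0.44375, f(-0.875) ≈ 0.64565, f(-0.125) ≈ 0.93941, f(0.625) ≈ 1.36684, f(1.375) ≈ 1.98874, f(2.125) ≈ 2.89360.
Sum = Δu · [f(-1.625) + f(-0.875) + f(-0.125) + ...].
Sum ≈ 6.20849.

6.20849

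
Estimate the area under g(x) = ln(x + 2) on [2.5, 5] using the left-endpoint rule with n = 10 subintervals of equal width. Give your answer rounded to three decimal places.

4.297

Δx = (5 − 2.5)/10 = 0.25.
Left endpoints: 2.5, 2.75, 3, 3.25, 3.5, 3.75, 4, 4.25, 4.5, 4.75.
g(2.5) ≈ 1.504, g(2.75) ≈ 1.558, g(3) ≈ 1.609, g(3.25) ≈ 1.658, g(3.5) ≈ 1.705, g(3.75) ≈ 1.749, g(4) ≈ 1.792, g(4.25) ≈ 1.833, g(4.5) ≈ 1.872, g(4.75) ≈ 1.910.
Sum = Δx · [g(2.5) + g(2.75) + g(3) + ...].
Sum ≈ 4.297.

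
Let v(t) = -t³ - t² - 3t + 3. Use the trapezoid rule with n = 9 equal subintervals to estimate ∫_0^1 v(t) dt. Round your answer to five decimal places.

Δt = (1 − 0)/9 = 1/9.
v(0) = 3, v(1/9) = 1934/729, v(2/9) = 1657/729, v(1/3) = 50/27, v(4/9) = 1007/729, v(5/9) = 622/729, v(2/3) = 7/27, v(7/9) = -298/729, v(8/9) = -845/729, v(1) = -2.
T_9 = (Δt/2)·[v(t_0) + 2v(t_1) + ... + 2v(t_{8}) + v(t_9)].
Sum ≈ 0.91152.

0.91152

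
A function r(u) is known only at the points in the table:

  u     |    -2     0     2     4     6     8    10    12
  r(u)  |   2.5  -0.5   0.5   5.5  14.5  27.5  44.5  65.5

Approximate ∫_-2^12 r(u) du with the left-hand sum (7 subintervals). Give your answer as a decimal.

Δu = 2.
Sum = 2·[2.5 + (-0.5) + 0.5 + 5.5 + 14.5 + 27.5 + 44.5] = 189.

189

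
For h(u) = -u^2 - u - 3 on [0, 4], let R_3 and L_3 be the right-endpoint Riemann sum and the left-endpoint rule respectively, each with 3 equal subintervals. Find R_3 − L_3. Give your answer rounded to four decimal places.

-26.6667

R_3 ≈ -55.851852.
L_3 ≈ -29.185185.
R_3 − L_3 ≈ -26.6667.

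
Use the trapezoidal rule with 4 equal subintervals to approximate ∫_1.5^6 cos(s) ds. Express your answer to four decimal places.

-1.1393

Δs = (6 − 1.5)/4 = 1.125.
f(1.5) ≈ 0.0707, f(2.625) ≈ -0.8695, f(3.75) ≈ -0.8206, f(4.875) ≈ 0.1619, f(6) ≈ 0.9602.
T_4 = (Δs/2)·[f(s_0) + 2f(s_1) + 2f(s_2) + 2f(s_3) + f(s_4)].
Sum ≈ -1.1393.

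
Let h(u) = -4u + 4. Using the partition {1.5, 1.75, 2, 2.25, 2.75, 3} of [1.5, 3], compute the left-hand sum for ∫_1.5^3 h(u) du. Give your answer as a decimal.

Subinterval widths: 0.25, 0.25, 0.25, 0.5, 0.25.
Left endpoints: 1.5, 1.75, 2, 2.25, 2.75.
h(1.5) = -2, h(1.75) = -3, h(2) = -4, h(2.25) = -5, h(2.75) = -7.
Sum = Σ Δu_i · h(u_i).
Sum = -6.5.

-6.5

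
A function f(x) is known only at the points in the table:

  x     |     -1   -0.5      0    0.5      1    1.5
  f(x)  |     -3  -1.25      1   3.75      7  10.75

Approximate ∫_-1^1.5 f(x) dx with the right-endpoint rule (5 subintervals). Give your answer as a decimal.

10.625

Δx = 0.5.
Sum = 0.5·[(-1.25) + 1 + 3.75 + 7 + 10.75] = 10.625.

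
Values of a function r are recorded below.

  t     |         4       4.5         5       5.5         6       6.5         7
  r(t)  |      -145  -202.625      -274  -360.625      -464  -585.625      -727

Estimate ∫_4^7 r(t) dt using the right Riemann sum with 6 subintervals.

-1306.9375

Δt = 0.5.
Sum = 0.5·[(-202.625) + (-274) + (-360.625) + (-464) + (-585.625) + (-727)] = -1306.9375.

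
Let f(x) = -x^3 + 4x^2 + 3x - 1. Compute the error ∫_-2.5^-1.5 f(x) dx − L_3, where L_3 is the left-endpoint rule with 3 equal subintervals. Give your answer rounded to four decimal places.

Exact integral: ∫_-2.5^-1.5 f(x) dx ≈ 17.833333.
L_3 ≈ 22.226852.
Error ≈ 17.833333 − 22.226852 ≈ -4.3935.

-4.3935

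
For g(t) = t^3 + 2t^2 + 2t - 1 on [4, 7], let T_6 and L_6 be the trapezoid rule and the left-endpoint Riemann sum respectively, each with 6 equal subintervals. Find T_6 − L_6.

T_6 = 754.5625.
L_6 = 666.8125.
T_6 − L_6 = 87.75.

87.75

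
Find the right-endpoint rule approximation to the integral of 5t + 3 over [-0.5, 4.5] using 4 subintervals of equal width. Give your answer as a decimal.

80.625

Δt = (4.5 − (-0.5))/4 = 1.25.
Right endpoints: 0.75, 2, 3.25, 4.5.
f(0.75) = 6.75, f(2) = 13, f(3.25) = 19.25, f(4.5) = 25.5.
Sum = Δt · [f(0.75) + f(2) + f(3.25) + f(4.5)].
Sum = 80.625.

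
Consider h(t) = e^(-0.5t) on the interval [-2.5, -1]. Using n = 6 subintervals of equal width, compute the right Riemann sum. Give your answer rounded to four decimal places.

Δt = (-1 − (-2.5))/6 = 0.25.
Right endpoints: -2.25, -2, -1.75, -1.5, -1.25, -1.
h(-2.25) ≈ 3.0802, h(-2) ≈ 2.7183, h(-1.75) ≈ 2.3989, h(-1.5) ≈ 2.1170, h(-1.25) ≈ 1.8682, h(-1) ≈ 1.6487.
Sum = Δt · [h(-2.25) + h(-2) + h(-1.75) + ...].
Sum ≈ 3.4578.

3.4578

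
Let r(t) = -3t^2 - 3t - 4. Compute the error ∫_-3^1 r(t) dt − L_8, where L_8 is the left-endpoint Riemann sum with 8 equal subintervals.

Exact integral: ∫_-3^1 r(t) dt = -32.
L_8 = -35.5.
Error = -32 − (-35.5) = 3.5.

3.5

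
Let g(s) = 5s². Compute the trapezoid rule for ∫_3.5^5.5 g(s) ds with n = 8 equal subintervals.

Δs = (5.5 − 3.5)/8 = 0.25.
g(3.5) = 61.25, g(3.75) = 70.3125, g(4) = 80, g(4.25) = 90.3125, g(4.5) = 101.25, g(4.75) = 112.8125, g(5) = 125, g(5.25) = 137.8125, g(5.5) = 151.25.
T_8 = (Δs/2)·[g(s_0) + 2g(s_1) + ... + 2g(s_{7}) + g(s_8)].
Sum = 205.9375.

205.9375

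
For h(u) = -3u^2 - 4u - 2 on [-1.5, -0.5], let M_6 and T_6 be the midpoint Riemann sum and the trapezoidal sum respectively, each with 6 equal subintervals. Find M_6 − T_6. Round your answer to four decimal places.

0.0208

M_6 ≈ -1.243056.
T_6 ≈ -1.263889.
M_6 − T_6 ≈ 0.0208.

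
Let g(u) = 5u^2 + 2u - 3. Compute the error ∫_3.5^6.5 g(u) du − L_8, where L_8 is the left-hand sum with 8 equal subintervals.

Exact integral: ∫_3.5^6.5 g(u) du = 407.25.
L_8 = 378.3515625.
Error = 407.25 − 378.3515625 = 28.8984375.

28.8984375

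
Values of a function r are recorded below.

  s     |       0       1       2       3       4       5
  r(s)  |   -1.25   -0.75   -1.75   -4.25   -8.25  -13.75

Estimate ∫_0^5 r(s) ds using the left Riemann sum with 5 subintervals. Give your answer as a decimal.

-16.25

Δs = 1.
Sum = 1·[(-1.25) + (-0.75) + (-1.75) + (-4.25) + (-8.25)] = -16.25.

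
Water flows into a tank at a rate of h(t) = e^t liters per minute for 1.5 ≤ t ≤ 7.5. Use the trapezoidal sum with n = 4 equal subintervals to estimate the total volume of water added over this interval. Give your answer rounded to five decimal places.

Δt = (7.5 − 1.5)/4 = 1.5.
h(1.5) ≈ 4.48169, h(3) ≈ 20.08554, h(4.5) ≈ 90.01713, h(6) ≈ 403.42879, h(7.5) ≈ 1808.04241.
T_4 = (Δt/2)·[h(t_0) + 2h(t_1) + 2h(t_2) + 2h(t_3) + h(t_4)].
Sum ≈ 2129.69027.

2129.69027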